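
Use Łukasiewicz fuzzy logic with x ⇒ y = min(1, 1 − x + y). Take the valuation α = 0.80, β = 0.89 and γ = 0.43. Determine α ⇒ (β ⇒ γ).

0.74

β ⇒ γ = min(1, 1 − 0.89 + 0.43) = min(1, 0.54) = 0.54
α ⇒ (β ⇒ γ) = min(1, 1 − 0.80 + 0.54) = min(1, 0.74) = 0.74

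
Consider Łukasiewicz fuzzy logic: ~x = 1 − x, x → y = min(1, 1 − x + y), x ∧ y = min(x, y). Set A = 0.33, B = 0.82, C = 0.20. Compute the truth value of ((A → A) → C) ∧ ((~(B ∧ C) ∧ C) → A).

A → A = min(1, 1 − 0.33 + 0.33) = min(1, 1.00) = 1.00
(A → A) → C = min(1, 1 − 1.00 + 0.20) = min(1, 0.20) = 0.20
B ∧ C = min(0.82, 0.20) = 0.20
~(B ∧ C) = 1 − 0.20 = 0.80
~(B ∧ C) ∧ C = min(0.80, 0.20) = 0.20
(~(B ∧ C) ∧ C) → A = min(1, 1 − 0.20 + 0.33) = min(1, 1.13) = 1.00
((A → A) → C) ∧ ((~(B ∧ C) ∧ C) → A) = min(0.20, 1.00) = 0.20

0.20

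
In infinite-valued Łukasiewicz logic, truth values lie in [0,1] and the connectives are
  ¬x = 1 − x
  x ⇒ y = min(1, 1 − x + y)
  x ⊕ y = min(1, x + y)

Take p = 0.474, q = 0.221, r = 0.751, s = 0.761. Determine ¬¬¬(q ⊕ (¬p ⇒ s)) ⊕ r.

¬p = 1 − 0.474 = 0.526
¬p ⇒ s = min(1, 1 − 0.526 + 0.761) = min(1, 1.235) = 1.000
q ⊕ (¬p ⇒ s) = min(1, 0.221 + 1.000) = min(1, 1.221) = 1.000
¬(q ⊕ (¬p ⇒ s)) = 1 − 1.000 = 0.000
¬¬(q ⊕ (¬p ⇒ s)) = 1 − 0.000 = 1.000
¬¬¬(q ⊕ (¬p ⇒ s)) = 1 − 1.000 = 0.000
¬¬¬(q ⊕ (¬p ⇒ s)) ⊕ r = min(1, 0.000 + 0.751) = min(1, 0.751) = 0.751

0.751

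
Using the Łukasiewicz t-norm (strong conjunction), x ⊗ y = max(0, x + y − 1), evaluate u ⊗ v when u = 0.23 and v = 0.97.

u ⊗ v = max(0, 0.23 + 0.97 − 1) = max(0, 0.20) = 0.20
For comparison, the Gödel (minimum) t-norm min(x, y) would give 0.23.

0.20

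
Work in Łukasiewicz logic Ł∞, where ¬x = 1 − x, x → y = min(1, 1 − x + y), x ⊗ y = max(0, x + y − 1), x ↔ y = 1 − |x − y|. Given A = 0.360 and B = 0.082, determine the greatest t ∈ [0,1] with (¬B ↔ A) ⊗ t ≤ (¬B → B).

¬B = 1 − 0.082 = 0.918
¬B ↔ A = 1 − |0.918 − 0.360| = 1 − 0.558 = 0.442
So the left factor is ¬B ↔ A = 0.442.
¬B → B = min(1, 1 − 0.918 + 0.082) = min(1, 0.164) = 0.164
So the right-hand bound is ¬B → B = 0.164.
The residuum of the Łukasiewicz t-norm gives the supremum: min(1, 1 − 0.442 + 0.164).
1 − 0.442 + 0.164 = 0.722, so t = min(1, 0.722) = 0.722.
Check: 0.442 ⊗ 0.722 = max(0, 0.164) = 0.164 ≤ 0.164.

0.722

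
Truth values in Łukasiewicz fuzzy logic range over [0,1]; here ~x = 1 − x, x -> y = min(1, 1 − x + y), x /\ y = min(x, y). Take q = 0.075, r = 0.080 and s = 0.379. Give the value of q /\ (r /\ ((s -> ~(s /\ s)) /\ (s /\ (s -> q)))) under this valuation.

s /\ s = min(0.379, 0.379) = 0.379
~(s /\ s) = 1 − 0.379 = 0.621
s -> ~(s /\ s) = min(1, 1 − 0.379 + 0.621) = min(1, 1.242) = 1.000
s -> q = min(1, 1 − 0.379 + 0.075) = min(1, 0.696) = 0.696
s /\ (s -> q) = min(0.379, 0.696) = 0.379
(s -> ~(s /\ s)) /\ (s /\ (s -> q)) = min(1.000, 0.379) = 0.379
r /\ ((s -> ~(s /\ s)) /\ (s /\ (s -> q))) = min(0.080, 0.379) = 0.080
q /\ (r /\ ((s -> ~(s /\ s)) /\ (s /\ (s -> q)))) = min(0.075, 0.080) = 0.075

0.075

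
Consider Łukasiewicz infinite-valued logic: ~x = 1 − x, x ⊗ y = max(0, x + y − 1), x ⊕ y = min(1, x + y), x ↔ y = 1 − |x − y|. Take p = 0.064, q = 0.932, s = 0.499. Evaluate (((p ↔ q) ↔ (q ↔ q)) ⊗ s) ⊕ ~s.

0.501

p ↔ q = 1 − |0.064 − 0.932| = 1 − 0.868 = 0.132
q ↔ q = 1 − |0.932 − 0.932| = 1 − 0.000 = 1.000
(p ↔ q) ↔ (q ↔ q) = 1 − |0.132 − 1.000| = 1 − 0.868 = 0.132
((p ↔ q) ↔ (q ↔ q)) ⊗ s = max(0, 0.132 + 0.499 − 1) = max(0, -0.369) = 0.000
~s = 1 − 0.499 = 0.501
(((p ↔ q) ↔ (q ↔ q)) ⊗ s) ⊕ ~s = min(1, 0.000 + 0.501) = min(1, 0.501) = 0.501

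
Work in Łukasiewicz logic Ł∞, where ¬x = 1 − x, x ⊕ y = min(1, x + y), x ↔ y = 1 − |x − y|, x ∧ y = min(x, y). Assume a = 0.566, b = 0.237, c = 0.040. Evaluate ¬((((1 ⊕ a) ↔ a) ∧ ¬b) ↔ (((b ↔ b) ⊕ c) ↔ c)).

1 ⊕ a = min(1, 1.000 + 0.566) = min(1, 1.566) = 1.000
(1 ⊕ a) ↔ a = 1 − |1.000 − 0.566| = 1 − 0.434 = 0.566
¬b = 1 − 0.237 = 0.763
((1 ⊕ a) ↔ a) ∧ ¬b = min(0.566, 0.763) = 0.566
b ↔ b = 1 − |0.237 − 0.237| = 1 − 0.000 = 1.000
(b ↔ b) ⊕ c = min(1, 1.000 + 0.040) = min(1, 1.040) = 1.000
((b ↔ b) ⊕ c) ↔ c = 1 − |1.000 − 0.040| = 1 − 0.960 = 0.040
(((1 ⊕ a) ↔ a) ∧ ¬b) ↔ (((b ↔ b) ⊕ c) ↔ c) = 1 − |0.566 − 0.040| = 1 − 0.526 = 0.474
¬((((1 ⊕ a) ↔ a) ∧ ¬b) ↔ (((b ↔ b) ⊕ c) ↔ c)) = 1 − 0.474 = 0.526

0.526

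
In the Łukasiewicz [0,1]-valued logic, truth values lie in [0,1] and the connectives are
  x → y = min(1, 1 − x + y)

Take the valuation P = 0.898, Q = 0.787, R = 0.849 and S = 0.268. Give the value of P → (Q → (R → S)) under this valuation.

R → S = min(1, 1 − 0.849 + 0.268) = min(1, 0.419) = 0.419
Q → (R → S) = min(1, 1 − 0.787 + 0.419) = min(1, 0.632) = 0.632
P → (Q → (R → S)) = min(1, 1 − 0.898 + 0.632) = min(1, 0.734) = 0.734

0.734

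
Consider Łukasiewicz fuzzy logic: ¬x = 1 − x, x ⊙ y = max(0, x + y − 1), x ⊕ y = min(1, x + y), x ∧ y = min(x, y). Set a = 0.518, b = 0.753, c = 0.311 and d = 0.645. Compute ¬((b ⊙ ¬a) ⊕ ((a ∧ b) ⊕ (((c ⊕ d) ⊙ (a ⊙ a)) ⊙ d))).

0.247

¬a = 1 − 0.518 = 0.482
b ⊙ ¬a = max(0, 0.753 + 0.482 − 1) = max(0, 0.235) = 0.235
a ∧ b = min(0.518, 0.753) = 0.518
c ⊕ d = min(1, 0.311 + 0.645) = min(1, 0.956) = 0.956
a ⊙ a = max(0, 0.518 + 0.518 − 1) = max(0, 0.036) = 0.036
(c ⊕ d) ⊙ (a ⊙ a) = max(0, 0.956 + 0.036 − 1) = max(0, -0.008) = 0.000
((c ⊕ d) ⊙ (a ⊙ a)) ⊙ d = max(0, 0.000 + 0.645 − 1) = max(0, -0.355) = 0.000
(a ∧ b) ⊕ (((c ⊕ d) ⊙ (a ⊙ a)) ⊙ d) = min(1, 0.518 + 0.000) = min(1, 0.518) = 0.518
(b ⊙ ¬a) ⊕ ((a ∧ b) ⊕ (((c ⊕ d) ⊙ (a ⊙ a)) ⊙ d)) = min(1, 0.235 + 0.518) = min(1, 0.753) = 0.753
¬((b ⊙ ¬a) ⊕ ((a ∧ b) ⊕ (((c ⊕ d) ⊙ (a ⊙ a)) ⊙ d))) = 1 − 0.753 = 0.247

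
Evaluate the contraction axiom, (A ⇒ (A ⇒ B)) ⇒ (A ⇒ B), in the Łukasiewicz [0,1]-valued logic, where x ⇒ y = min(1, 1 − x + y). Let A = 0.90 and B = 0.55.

0.90

A ⇒ B = min(1, 1 − 0.90 + 0.55) = min(1, 0.65) = 0.65
A ⇒ (A ⇒ B) = min(1, 1 − 0.90 + 0.65) = min(1, 0.75) = 0.75
(A ⇒ (A ⇒ B)) ⇒ (A ⇒ B) = min(1, 1 − 0.75 + 0.65) = min(1, 0.90) = 0.90
(The value 0.90 < 1 shows this instance is not satisfied; fails in Ł∞ (the t-norm is not idempotent).)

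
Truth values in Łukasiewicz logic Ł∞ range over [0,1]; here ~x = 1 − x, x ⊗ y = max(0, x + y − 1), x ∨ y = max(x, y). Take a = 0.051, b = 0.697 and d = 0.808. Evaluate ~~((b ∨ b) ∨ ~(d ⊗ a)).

1.000

b ∨ b = max(0.697, 0.697) = 0.697
d ⊗ a = max(0, 0.808 + 0.051 − 1) = max(0, -0.141) = 0.000
~(d ⊗ a) = 1 − 0.000 = 1.000
(b ∨ b) ∨ ~(d ⊗ a) = max(0.697, 1.000) = 1.000
~((b ∨ b) ∨ ~(d ⊗ a)) = 1 − 1.000 = 0.000
~~((b ∨ b) ∨ ~(d ⊗ a)) = 1 − 0.000 = 1.000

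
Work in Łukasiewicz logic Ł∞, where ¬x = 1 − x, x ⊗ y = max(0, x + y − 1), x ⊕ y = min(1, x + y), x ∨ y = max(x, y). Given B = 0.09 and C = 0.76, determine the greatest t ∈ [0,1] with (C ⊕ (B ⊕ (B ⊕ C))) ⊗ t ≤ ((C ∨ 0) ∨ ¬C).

0.76

B ⊕ C = min(1, 0.09 + 0.76) = min(1, 0.85) = 0.85
B ⊕ (B ⊕ C) = min(1, 0.09 + 0.85) = min(1, 0.94) = 0.94
C ⊕ (B ⊕ (B ⊕ C)) = min(1, 0.76 + 0.94) = min(1, 1.70) = 1.00
So the left factor is C ⊕ (B ⊕ (B ⊕ C)) = 1.00.
C ∨ 0 = max(0.76, 0.00) = 0.76
¬C = 1 − 0.76 = 0.24
(C ∨ 0) ∨ ¬C = max(0.76, 0.24) = 0.76
So the right-hand bound is (C ∨ 0) ∨ ¬C = 0.76.
The residuum of the Łukasiewicz t-norm gives the supremum: min(1, 1 − 1.00 + 0.76).
1 − 1.00 + 0.76 = 0.76, so t = min(1, 0.76) = 0.76.
Check: 1.00 ⊗ 0.76 = max(0, 0.76) = 0.76 ≤ 0.76.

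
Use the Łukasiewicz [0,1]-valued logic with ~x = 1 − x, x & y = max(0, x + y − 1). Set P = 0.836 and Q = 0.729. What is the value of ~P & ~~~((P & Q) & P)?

0.000

~P = 1 − 0.836 = 0.164
P & Q = max(0, 0.836 + 0.729 − 1) = max(0, 0.565) = 0.565
(P & Q) & P = max(0, 0.565 + 0.836 − 1) = max(0, 0.401) = 0.401
~((P & Q) & P) = 1 − 0.401 = 0.599
~~((P & Q) & P) = 1 − 0.599 = 0.401
~~~((P & Q) & P) = 1 − 0.401 = 0.599
~P & ~~~((P & Q) & P) = max(0, 0.164 + 0.599 − 1) = max(0, -0.237) = 0.000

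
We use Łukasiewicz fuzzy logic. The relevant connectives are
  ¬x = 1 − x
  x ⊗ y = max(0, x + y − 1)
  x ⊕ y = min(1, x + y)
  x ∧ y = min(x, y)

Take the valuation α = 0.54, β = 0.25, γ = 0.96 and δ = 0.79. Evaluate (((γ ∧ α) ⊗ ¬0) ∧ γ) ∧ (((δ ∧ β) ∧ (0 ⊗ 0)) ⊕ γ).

γ ∧ α = min(0.96, 0.54) = 0.54
¬0 = 1 − 0.00 = 1.00
(γ ∧ α) ⊗ ¬0 = max(0, 0.54 + 1.00 − 1) = max(0, 0.54) = 0.54
((γ ∧ α) ⊗ ¬0) ∧ γ = min(0.54, 0.96) = 0.54
δ ∧ β = min(0.79, 0.25) = 0.25
0 ⊗ 0 = max(0, 0.00 + 0.00 − 1) = max(0, -1.00) = 0.00
(δ ∧ β) ∧ (0 ⊗ 0) = min(0.25, 0.00) = 0.00
((δ ∧ β) ∧ (0 ⊗ 0)) ⊕ γ = min(1, 0.00 + 0.96) = min(1, 0.96) = 0.96
(((γ ∧ α) ⊗ ¬0) ∧ γ) ∧ (((δ ∧ β) ∧ (0 ⊗ 0)) ⊕ γ) = min(0.54, 0.96) = 0.54

0.54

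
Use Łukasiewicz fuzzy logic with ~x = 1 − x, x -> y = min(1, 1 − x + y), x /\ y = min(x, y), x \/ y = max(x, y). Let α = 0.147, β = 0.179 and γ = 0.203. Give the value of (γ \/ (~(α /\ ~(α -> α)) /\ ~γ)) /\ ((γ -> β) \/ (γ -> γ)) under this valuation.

α -> α = min(1, 1 − 0.147 + 0.147) = min(1, 1.000) = 1.000
~(α -> α) = 1 − 1.000 = 0.000
α /\ ~(α -> α) = min(0.147, 0.000) = 0.000
~(α /\ ~(α -> α)) = 1 − 0.000 = 1.000
~γ = 1 − 0.203 = 0.797
~(α /\ ~(α -> α)) /\ ~γ = min(1.000, 0.797) = 0.797
γ \/ (~(α /\ ~(α -> α)) /\ ~γ) = max(0.203, 0.797) = 0.797
γ -> β = min(1, 1 − 0.203 + 0.179) = min(1, 0.976) = 0.976
γ -> γ = min(1, 1 − 0.203 + 0.203) = min(1, 1.000) = 1.000
(γ -> β) \/ (γ -> γ) = max(0.976, 1.000) = 1.000
(γ \/ (~(α /\ ~(α -> α)) /\ ~γ)) /\ ((γ -> β) \/ (γ -> γ)) = min(0.797, 1.000) = 0.797

0.797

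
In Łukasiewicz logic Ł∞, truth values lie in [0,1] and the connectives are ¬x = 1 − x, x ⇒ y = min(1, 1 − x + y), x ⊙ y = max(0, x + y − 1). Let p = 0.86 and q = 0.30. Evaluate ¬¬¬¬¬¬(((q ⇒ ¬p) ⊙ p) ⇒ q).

¬p = 1 − 0.86 = 0.14
q ⇒ ¬p = min(1, 1 − 0.30 + 0.14) = min(1, 0.84) = 0.84
(q ⇒ ¬p) ⊙ p = max(0, 0.84 + 0.86 − 1) = max(0, 0.70) = 0.70
((q ⇒ ¬p) ⊙ p) ⇒ q = min(1, 1 − 0.70 + 0.30) = min(1, 0.60) = 0.60
¬(((q ⇒ ¬p) ⊙ p) ⇒ q) = 1 − 0.60 = 0.40
¬¬(((q ⇒ ¬p) ⊙ p) ⇒ q) = 1 − 0.40 = 0.60
¬¬¬(((q ⇒ ¬p) ⊙ p) ⇒ q) = 1 − 0.60 = 0.40
¬¬¬¬(((q ⇒ ¬p) ⊙ p) ⇒ q) = 1 − 0.40 = 0.60
¬¬¬¬¬(((q ⇒ ¬p) ⊙ p) ⇒ q) = 1 − 0.60 = 0.40
¬¬¬¬¬¬(((q ⇒ ¬p) ⊙ p) ⇒ q) = 1 − 0.40 = 0.60

0.60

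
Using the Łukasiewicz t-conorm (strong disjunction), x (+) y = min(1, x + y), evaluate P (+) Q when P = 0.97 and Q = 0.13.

P (+) Q = min(1, 0.97 + 0.13) = min(1, 1.10) = 1.00
For comparison, the Gödel t-conorm max(x, y) would give 0.97.

1.00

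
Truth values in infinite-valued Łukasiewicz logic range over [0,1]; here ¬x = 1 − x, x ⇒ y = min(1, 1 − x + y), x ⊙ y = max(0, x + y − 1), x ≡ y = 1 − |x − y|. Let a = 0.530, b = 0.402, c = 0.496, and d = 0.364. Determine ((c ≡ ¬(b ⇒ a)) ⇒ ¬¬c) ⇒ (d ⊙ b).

0.008

b ⇒ a = min(1, 1 − 0.402 + 0.530) = min(1, 1.128) = 1.000
¬(b ⇒ a) = 1 − 1.000 = 0.000
c ≡ ¬(b ⇒ a) = 1 − |0.496 − 0.000| = 1 − 0.496 = 0.504
¬c = 1 − 0.496 = 0.504
¬¬c = 1 − 0.504 = 0.496
(c ≡ ¬(b ⇒ a)) ⇒ ¬¬c = min(1, 1 − 0.504 + 0.496) = min(1, 0.992) = 0.992
d ⊙ b = max(0, 0.364 + 0.402 − 1) = max(0, -0.234) = 0.000
((c ≡ ¬(b ⇒ a)) ⇒ ¬¬c) ⇒ (d ⊙ b) = min(1, 1 − 0.992 + 0.000) = min(1, 0.008) = 0.008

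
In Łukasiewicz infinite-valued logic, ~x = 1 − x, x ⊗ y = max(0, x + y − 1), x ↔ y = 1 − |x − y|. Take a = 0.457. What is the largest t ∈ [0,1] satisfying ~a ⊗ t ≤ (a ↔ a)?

~a = 1 − 0.457 = 0.543
So the left factor is ~a = 0.543.
a ↔ a = 1 − |0.457 − 0.457| = 1 − 0.000 = 1.000
So the right-hand bound is a ↔ a = 1.000.
The residuum of the Łukasiewicz t-norm gives the supremum: min(1, 1 − 0.543 + 1.000).
1 − 0.543 + 1.000 = 1.457, so t = min(1, 1.457) = 1.000.
Check: 0.543 ⊗ 1.000 = max(0, 0.543) = 0.543 ≤ 1.000.

1.000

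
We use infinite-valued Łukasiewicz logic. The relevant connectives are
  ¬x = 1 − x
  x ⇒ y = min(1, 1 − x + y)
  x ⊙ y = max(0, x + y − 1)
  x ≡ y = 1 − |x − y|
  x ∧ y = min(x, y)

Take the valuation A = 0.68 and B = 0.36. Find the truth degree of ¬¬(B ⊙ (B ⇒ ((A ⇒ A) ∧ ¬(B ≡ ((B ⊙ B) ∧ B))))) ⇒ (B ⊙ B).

A ⇒ A = min(1, 1 − 0.68 + 0.68) = min(1, 1.00) = 1.00
B ⊙ B = max(0, 0.36 + 0.36 − 1) = max(0, -0.28) = 0.00
(B ⊙ B) ∧ B = min(0.00, 0.36) = 0.00
B ≡ ((B ⊙ B) ∧ B) = 1 − |0.36 − 0.00| = 1 − 0.36 = 0.64
¬(B ≡ ((B ⊙ B) ∧ B)) = 1 − 0.64 = 0.36
(A ⇒ A) ∧ ¬(B ≡ ((B ⊙ B) ∧ B)) = min(1.00, 0.36) = 0.36
B ⇒ ((A ⇒ A) ∧ ¬(B ≡ ((B ⊙ B) ∧ B))) = min(1, 1 − 0.36 + 0.36) = min(1, 1.00) = 1.00
B ⊙ (B ⇒ ((A ⇒ A) ∧ ¬(B ≡ ((B ⊙ B) ∧ B)))) = max(0, 0.36 + 1.00 − 1) = max(0, 0.36) = 0.36
¬(B ⊙ (B ⇒ ((A ⇒ A) ∧ ¬(B ≡ ((B ⊙ B) ∧ B))))) = 1 − 0.36 = 0.64
¬¬(B ⊙ (B ⇒ ((A ⇒ A) ∧ ¬(B ≡ ((B ⊙ B) ∧ B))))) = 1 − 0.64 = 0.36
¬¬(B ⊙ (B ⇒ ((A ⇒ A) ∧ ¬(B ≡ ((B ⊙ B) ∧ B))))) ⇒ (B ⊙ B) = min(1, 1 − 0.36 + 0.00) = min(1, 0.64) = 0.64

0.64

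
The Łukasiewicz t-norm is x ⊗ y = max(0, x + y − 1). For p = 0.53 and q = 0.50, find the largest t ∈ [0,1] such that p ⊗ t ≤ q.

The residuum of the Łukasiewicz t-norm gives the supremum: min(1, 1 − 0.53 + 0.50).
1 − 0.53 + 0.50 = 0.97, so t = min(1, 0.97) = 0.97.
Check: 0.53 ⊗ 0.97 = max(0, 0.50) = 0.50 ≤ 0.50.

0.97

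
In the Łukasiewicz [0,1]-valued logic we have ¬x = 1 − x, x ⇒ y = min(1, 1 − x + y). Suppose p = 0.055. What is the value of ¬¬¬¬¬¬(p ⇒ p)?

1.000

p ⇒ p = min(1, 1 − 0.055 + 0.055) = min(1, 1.000) = 1.000
¬(p ⇒ p) = 1 − 1.000 = 0.000
¬¬(p ⇒ p) = 1 − 0.000 = 1.000
¬¬¬(p ⇒ p) = 1 − 1.000 = 0.000
¬¬¬¬(p ⇒ p) = 1 − 0.000 = 1.000
¬¬¬¬¬(p ⇒ p) = 1 − 1.000 = 0.000
¬¬¬¬¬¬(p ⇒ p) = 1 − 0.000 = 1.000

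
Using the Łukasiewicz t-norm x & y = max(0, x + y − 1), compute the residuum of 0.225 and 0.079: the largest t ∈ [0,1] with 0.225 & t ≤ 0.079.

0.854

The residuum of the Łukasiewicz t-norm gives the supremum: min(1, 1 − 0.225 + 0.079).
1 − 0.225 + 0.079 = 0.854, so t = min(1, 0.854) = 0.854.
Check: 0.225 & 0.854 = max(0, 0.079) = 0.079 ≤ 0.079.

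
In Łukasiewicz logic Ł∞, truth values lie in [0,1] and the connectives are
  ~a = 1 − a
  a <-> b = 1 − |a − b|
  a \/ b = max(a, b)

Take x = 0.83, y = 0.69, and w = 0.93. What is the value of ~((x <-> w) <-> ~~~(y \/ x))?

x <-> w = 1 − |0.83 − 0.93| = 1 − 0.10 = 0.90
y \/ x = max(0.69, 0.83) = 0.83
~(y \/ x) = 1 − 0.83 = 0.17
~~(y \/ x) = 1 − 0.17 = 0.83
~~~(y \/ x) = 1 − 0.83 = 0.17
(x <-> w) <-> ~~~(y \/ x) = 1 − |0.90 − 0.17| = 1 − 0.73 = 0.27
~((x <-> w) <-> ~~~(y \/ x)) = 1 − 0.27 = 0.73

0.73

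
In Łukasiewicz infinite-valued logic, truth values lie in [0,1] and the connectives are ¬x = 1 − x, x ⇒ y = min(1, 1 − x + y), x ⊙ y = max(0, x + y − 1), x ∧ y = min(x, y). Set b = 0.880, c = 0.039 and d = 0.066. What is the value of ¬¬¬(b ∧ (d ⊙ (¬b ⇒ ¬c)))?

0.934

¬b = 1 − 0.880 = 0.120
¬c = 1 − 0.039 = 0.961
¬b ⇒ ¬c = min(1, 1 − 0.120 + 0.961) = min(1, 1.841) = 1.000
d ⊙ (¬b ⇒ ¬c) = max(0, 0.066 + 1.000 − 1) = max(0, 0.066) = 0.066
b ∧ (d ⊙ (¬b ⇒ ¬c)) = min(0.880, 0.066) = 0.066
¬(b ∧ (d ⊙ (¬b ⇒ ¬c))) = 1 − 0.066 = 0.934
¬¬(b ∧ (d ⊙ (¬b ⇒ ¬c))) = 1 − 0.934 = 0.066
¬¬¬(b ∧ (d ⊙ (¬b ⇒ ¬c))) = 1 − 0.066 = 0.934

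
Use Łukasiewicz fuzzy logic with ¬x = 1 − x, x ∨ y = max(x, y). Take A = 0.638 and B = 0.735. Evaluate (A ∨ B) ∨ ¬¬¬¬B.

0.735

A ∨ B = max(0.638, 0.735) = 0.735
¬B = 1 − 0.735 = 0.265
¬¬B = 1 − 0.265 = 0.735
¬¬¬B = 1 − 0.735 = 0.265
¬¬¬¬B = 1 − 0.265 = 0.735
(A ∨ B) ∨ ¬¬¬¬B = max(0.735, 0.735) = 0.735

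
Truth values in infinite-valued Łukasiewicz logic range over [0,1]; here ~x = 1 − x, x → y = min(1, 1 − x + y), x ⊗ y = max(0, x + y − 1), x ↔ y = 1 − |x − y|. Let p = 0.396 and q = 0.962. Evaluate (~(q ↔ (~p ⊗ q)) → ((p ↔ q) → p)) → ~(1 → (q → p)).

~p = 1 − 0.396 = 0.604
~p ⊗ q = max(0, 0.604 + 0.962 − 1) = max(0, 0.566) = 0.566
q ↔ (~p ⊗ q) = 1 − |0.962 − 0.566| = 1 − 0.396 = 0.604
~(q ↔ (~p ⊗ q)) = 1 − 0.604 = 0.396
p ↔ q = 1 − |0.396 − 0.962| = 1 − 0.566 = 0.434
(p ↔ q) → p = min(1, 1 − 0.434 + 0.396) = min(1, 0.962) = 0.962
~(q ↔ (~p ⊗ q)) → ((p ↔ q) → p) = min(1, 1 − 0.396 + 0.962) = min(1, 1.566) = 1.000
q → p = min(1, 1 − 0.962 + 0.396) = min(1, 0.434) = 0.434
1 → (q → p) = min(1, 1 − 1.000 + 0.434) = min(1, 0.434) = 0.434
~(1 → (q → p)) = 1 − 0.434 = 0.566
(~(q ↔ (~p ⊗ q)) → ((p ↔ q) → p)) → ~(1 → (q → p)) = min(1, 1 − 1.000 + 0.566) = min(1, 0.566) = 0.566

0.566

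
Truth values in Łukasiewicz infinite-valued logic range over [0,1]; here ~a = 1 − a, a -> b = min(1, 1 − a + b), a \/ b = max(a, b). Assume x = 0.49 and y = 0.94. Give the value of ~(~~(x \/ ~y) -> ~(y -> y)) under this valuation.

0.49

~y = 1 − 0.94 = 0.06
x \/ ~y = max(0.49, 0.06) = 0.49
~(x \/ ~y) = 1 − 0.49 = 0.51
~~(x \/ ~y) = 1 − 0.51 = 0.49
y -> y = min(1, 1 − 0.94 + 0.94) = min(1, 1.00) = 1.00
~(y -> y) = 1 − 1.00 = 0.00
~~(x \/ ~y) -> ~(y -> y) = min(1, 1 − 0.49 + 0.00) = min(1, 0.51) = 0.51
~(~~(x \/ ~y) -> ~(y -> y)) = 1 − 0.51 = 0.49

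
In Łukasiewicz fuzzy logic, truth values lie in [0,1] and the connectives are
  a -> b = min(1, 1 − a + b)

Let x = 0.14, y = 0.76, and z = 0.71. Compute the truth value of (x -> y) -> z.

0.71

x -> y = min(1, 1 − 0.14 + 0.76) = min(1, 1.62) = 1.00
(x -> y) -> z = min(1, 1 − 1.00 + 0.71) = min(1, 0.71) = 0.71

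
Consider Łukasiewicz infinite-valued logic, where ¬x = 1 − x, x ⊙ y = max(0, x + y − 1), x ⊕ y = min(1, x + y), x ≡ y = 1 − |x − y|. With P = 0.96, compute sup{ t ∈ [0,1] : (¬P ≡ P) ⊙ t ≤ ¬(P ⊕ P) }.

0.92

¬P = 1 − 0.96 = 0.04
¬P ≡ P = 1 − |0.04 − 0.96| = 1 − 0.92 = 0.08
So the left factor is ¬P ≡ P = 0.08.
P ⊕ P = min(1, 0.96 + 0.96) = min(1, 1.92) = 1.00
¬(P ⊕ P) = 1 − 1.00 = 0.00
So the right-hand bound is ¬(P ⊕ P) = 0.00.
The residuum of the Łukasiewicz t-norm gives the supremum: min(1, 1 − 0.08 + 0.00).
1 − 0.08 + 0.00 = 0.92, so t = min(1, 0.92) = 0.92.
Check: 0.08 ⊙ 0.92 = max(0, 0.00) = 0.00 ≤ 0.00.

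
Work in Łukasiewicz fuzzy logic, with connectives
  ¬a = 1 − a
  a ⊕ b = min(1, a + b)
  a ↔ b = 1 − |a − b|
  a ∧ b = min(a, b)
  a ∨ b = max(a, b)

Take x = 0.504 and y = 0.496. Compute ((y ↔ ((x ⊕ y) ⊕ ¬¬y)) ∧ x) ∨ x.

x ⊕ y = min(1, 0.504 + 0.496) = min(1, 1.000) = 1.000
¬y = 1 − 0.496 = 0.504
¬¬y = 1 − 0.504 = 0.496
(x ⊕ y) ⊕ ¬¬y = min(1, 1.000 + 0.496) = min(1, 1.496) = 1.000
y ↔ ((x ⊕ y) ⊕ ¬¬y) = 1 − |0.496 − 1.000| = 1 − 0.504 = 0.496
(y ↔ ((x ⊕ y) ⊕ ¬¬y)) ∧ x = min(0.496, 0.504) = 0.496
((y ↔ ((x ⊕ y) ⊕ ¬¬y)) ∧ x) ∨ x = max(0.496, 0.504) = 0.504

0.504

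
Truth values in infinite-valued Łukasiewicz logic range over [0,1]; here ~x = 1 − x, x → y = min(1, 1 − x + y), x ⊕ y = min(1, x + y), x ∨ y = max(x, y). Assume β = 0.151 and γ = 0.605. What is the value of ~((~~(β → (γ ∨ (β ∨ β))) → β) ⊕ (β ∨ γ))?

0.244

β ∨ β = max(0.151, 0.151) = 0.151
γ ∨ (β ∨ β) = max(0.605, 0.151) = 0.605
β → (γ ∨ (β ∨ β)) = min(1, 1 − 0.151 + 0.605) = min(1, 1.454) = 1.000
~(β → (γ ∨ (β ∨ β))) = 1 − 1.000 = 0.000
~~(β → (γ ∨ (β ∨ β))) = 1 − 0.000 = 1.000
~~(β → (γ ∨ (β ∨ β))) → β = min(1, 1 − 1.000 + 0.151) = min(1, 0.151) = 0.151
β ∨ γ = max(0.151, 0.605) = 0.605
(~~(β → (γ ∨ (β ∨ β))) → β) ⊕ (β ∨ γ) = min(1, 0.151 + 0.605) = min(1, 0.756) = 0.756
~((~~(β → (γ ∨ (β ∨ β))) → β) ⊕ (β ∨ γ)) = 1 − 0.756 = 0.244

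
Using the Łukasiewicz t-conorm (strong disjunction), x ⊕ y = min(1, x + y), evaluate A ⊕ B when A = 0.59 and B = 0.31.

0.90

A ⊕ B = min(1, 0.59 + 0.31) = min(1, 0.90) = 0.90
For comparison, the Gödel t-conorm max(x, y) would give 0.59.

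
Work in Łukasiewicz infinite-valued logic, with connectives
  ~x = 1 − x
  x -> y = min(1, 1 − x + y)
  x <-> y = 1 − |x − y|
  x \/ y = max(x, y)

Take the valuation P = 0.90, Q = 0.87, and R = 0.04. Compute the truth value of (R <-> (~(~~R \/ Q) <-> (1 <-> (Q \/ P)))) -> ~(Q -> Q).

~R = 1 − 0.04 = 0.96
~~R = 1 − 0.96 = 0.04
~~R \/ Q = max(0.04, 0.87) = 0.87
~(~~R \/ Q) = 1 − 0.87 = 0.13
Q \/ P = max(0.87, 0.90) = 0.90
1 <-> (Q \/ P) = 1 − |1.00 − 0.90| = 1 − 0.10 = 0.90
~(~~R \/ Q) <-> (1 <-> (Q \/ P)) = 1 − |0.13 − 0.90| = 1 − 0.77 = 0.23
R <-> (~(~~R \/ Q) <-> (1 <-> (Q \/ P))) = 1 − |0.04 − 0.23| = 1 − 0.19 = 0.81
Q -> Q = min(1, 1 − 0.87 + 0.87) = min(1, 1.00) = 1.00
~(Q -> Q) = 1 − 1.00 = 0.00
(R <-> (~(~~R \/ Q) <-> (1 <-> (Q \/ P)))) -> ~(Q -> Q) = min(1, 1 − 0.81 + 0.00) = min(1, 0.19) = 0.19

0.19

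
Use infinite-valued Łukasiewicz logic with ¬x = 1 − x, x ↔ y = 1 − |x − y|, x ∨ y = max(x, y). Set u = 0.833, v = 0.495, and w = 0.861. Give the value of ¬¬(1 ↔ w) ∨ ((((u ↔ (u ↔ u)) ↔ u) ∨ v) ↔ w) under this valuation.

0.861

1 ↔ w = 1 − |1.000 − 0.861| = 1 − 0.139 = 0.861
¬(1 ↔ w) = 1 − 0.861 = 0.139
¬¬(1 ↔ w) = 1 − 0.139 = 0.861
u ↔ u = 1 − |0.833 − 0.833| = 1 − 0.000 = 1.000
u ↔ (u ↔ u) = 1 − |0.833 − 1.000| = 1 − 0.167 = 0.833
(u ↔ (u ↔ u)) ↔ u = 1 − |0.833 − 0.833| = 1 − 0.000 = 1.000
((u ↔ (u ↔ u)) ↔ u) ∨ v = max(1.000, 0.495) = 1.000
(((u ↔ (u ↔ u)) ↔ u) ∨ v) ↔ w = 1 − |1.000 − 0.861| = 1 − 0.139 = 0.861
¬¬(1 ↔ w) ∨ ((((u ↔ (u ↔ u)) ↔ u) ∨ v) ↔ w) = max(0.861, 0.861) = 0.861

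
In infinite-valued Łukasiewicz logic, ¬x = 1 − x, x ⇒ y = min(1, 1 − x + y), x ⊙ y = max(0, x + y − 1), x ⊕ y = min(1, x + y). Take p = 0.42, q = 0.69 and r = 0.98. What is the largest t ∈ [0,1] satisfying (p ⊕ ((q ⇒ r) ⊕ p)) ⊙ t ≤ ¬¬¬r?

q ⇒ r = min(1, 1 − 0.69 + 0.98) = min(1, 1.29) = 1.00
(q ⇒ r) ⊕ p = min(1, 1.00 + 0.42) = min(1, 1.42) = 1.00
p ⊕ ((q ⇒ r) ⊕ p) = min(1, 0.42 + 1.00) = min(1, 1.42) = 1.00
So the left factor is p ⊕ ((q ⇒ r) ⊕ p) = 1.00.
¬r = 1 − 0.98 = 0.02
¬¬r = 1 − 0.02 = 0.98
¬¬¬r = 1 − 0.98 = 0.02
So the right-hand bound is ¬¬¬r = 0.02.
The residuum of the Łukasiewicz t-norm gives the supremum: min(1, 1 − 1.00 + 0.02).
1 − 1.00 + 0.02 = 0.02, so t = min(1, 0.02) = 0.02.
Check: 1.00 ⊙ 0.02 = max(0, 0.02) = 0.02 ≤ 0.02.

0.02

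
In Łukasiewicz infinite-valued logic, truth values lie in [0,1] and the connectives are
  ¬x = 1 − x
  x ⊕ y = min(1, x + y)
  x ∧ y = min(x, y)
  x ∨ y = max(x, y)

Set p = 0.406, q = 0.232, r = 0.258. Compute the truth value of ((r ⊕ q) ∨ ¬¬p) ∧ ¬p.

r ⊕ q = min(1, 0.258 + 0.232) = min(1, 0.490) = 0.490
¬p = 1 − 0.406 = 0.594
¬¬p = 1 − 0.594 = 0.406
(r ⊕ q) ∨ ¬¬p = max(0.490, 0.406) = 0.490
((r ⊕ q) ∨ ¬¬p) ∧ ¬p = min(0.490, 0.594) = 0.490

0.490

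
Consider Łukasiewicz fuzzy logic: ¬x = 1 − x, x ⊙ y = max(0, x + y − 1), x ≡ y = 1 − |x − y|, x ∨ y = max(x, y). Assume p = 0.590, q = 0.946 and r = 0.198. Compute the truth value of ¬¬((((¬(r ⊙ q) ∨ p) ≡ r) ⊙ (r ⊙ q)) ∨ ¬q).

r ⊙ q = max(0, 0.198 + 0.946 − 1) = max(0, 0.144) = 0.144
¬(r ⊙ q) = 1 − 0.144 = 0.856
¬(r ⊙ q) ∨ p = max(0.856, 0.590) = 0.856
(¬(r ⊙ q) ∨ p) ≡ r = 1 − |0.856 − 0.198| = 1 − 0.658 = 0.342
((¬(r ⊙ q) ∨ p) ≡ r) ⊙ (r ⊙ q) = max(0, 0.342 + 0.144 − 1) = max(0, -0.514) = 0.000
¬q = 1 − 0.946 = 0.054
(((¬(r ⊙ q) ∨ p) ≡ r) ⊙ (r ⊙ q)) ∨ ¬q = max(0.000, 0.054) = 0.054
¬((((¬(r ⊙ q) ∨ p) ≡ r) ⊙ (r ⊙ q)) ∨ ¬q) = 1 − 0.054 = 0.946
¬¬((((¬(r ⊙ q) ∨ p) ≡ r) ⊙ (r ⊙ q)) ∨ ¬q) = 1 − 0.946 = 0.054

0.054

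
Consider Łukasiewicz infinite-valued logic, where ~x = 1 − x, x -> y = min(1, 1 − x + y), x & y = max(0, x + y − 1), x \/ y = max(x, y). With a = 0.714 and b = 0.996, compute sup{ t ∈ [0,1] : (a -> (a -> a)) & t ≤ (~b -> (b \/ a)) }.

1.000

a -> a = min(1, 1 − 0.714 + 0.714) = min(1, 1.000) = 1.000
a -> (a -> a) = min(1, 1 − 0.714 + 1.000) = min(1, 1.286) = 1.000
So the left factor is a -> (a -> a) = 1.000.
~b = 1 − 0.996 = 0.004
b \/ a = max(0.996, 0.714) = 0.996
~b -> (b \/ a) = min(1, 1 − 0.004 + 0.996) = min(1, 1.992) = 1.000
So the right-hand bound is ~b -> (b \/ a) = 1.000.
The residuum of the Łukasiewicz t-norm gives the supremum: min(1, 1 − 1.000 + 1.000).
1 − 1.000 + 1.000 = 1.000, so t = min(1, 1.000) = 1.000.
Check: 1.000 & 1.000 = max(0, 1.000) = 1.000 ≤ 1.000.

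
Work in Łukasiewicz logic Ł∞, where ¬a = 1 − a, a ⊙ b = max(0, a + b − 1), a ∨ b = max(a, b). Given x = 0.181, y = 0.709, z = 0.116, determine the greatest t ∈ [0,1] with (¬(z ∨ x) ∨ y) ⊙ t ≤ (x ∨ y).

0.890

z ∨ x = max(0.116, 0.181) = 0.181
¬(z ∨ x) = 1 − 0.181 = 0.819
¬(z ∨ x) ∨ y = max(0.819, 0.709) = 0.819
So the left factor is ¬(z ∨ x) ∨ y = 0.819.
x ∨ y = max(0.181, 0.709) = 0.709
So the right-hand bound is x ∨ y = 0.709.
The residuum of the Łukasiewicz t-norm gives the supremum: min(1, 1 − 0.819 + 0.709).
1 − 0.819 + 0.709 = 0.890, so t = min(1, 0.890) = 0.890.
Check: 0.819 ⊙ 0.890 = max(0, 0.709) = 0.709 ≤ 0.709.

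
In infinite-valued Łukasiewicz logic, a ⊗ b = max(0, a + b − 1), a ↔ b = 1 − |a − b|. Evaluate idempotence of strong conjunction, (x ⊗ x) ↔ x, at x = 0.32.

x ⊗ x = max(0, 0.32 + 0.32 − 1) = max(0, -0.36) = 0.00
(x ⊗ x) ↔ x = 1 − |0.00 − 0.32| = 1 − 0.32 = 0.68
(The value 0.68 < 1 shows this instance is not satisfied; fails in Ł∞ since a ⊗ a = max(0, 2a−1) ≠ a in general.)

0.68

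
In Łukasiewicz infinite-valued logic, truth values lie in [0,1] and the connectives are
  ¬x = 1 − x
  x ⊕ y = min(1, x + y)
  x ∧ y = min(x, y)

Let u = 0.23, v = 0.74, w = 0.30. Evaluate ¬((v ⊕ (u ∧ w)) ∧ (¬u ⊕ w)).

u ∧ w = min(0.23, 0.30) = 0.23
v ⊕ (u ∧ w) = min(1, 0.74 + 0.23) = min(1, 0.97) = 0.97
¬u = 1 − 0.23 = 0.77
¬u ⊕ w = min(1, 0.77 + 0.30) = min(1, 1.07) = 1.00
(v ⊕ (u ∧ w)) ∧ (¬u ⊕ w) = min(0.97, 1.00) = 0.97
¬((v ⊕ (u ∧ w)) ∧ (¬u ⊕ w)) = 1 − 0.97 = 0.03

0.03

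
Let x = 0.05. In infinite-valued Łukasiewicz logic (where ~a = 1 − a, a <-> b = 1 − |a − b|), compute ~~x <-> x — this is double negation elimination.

~x = 1 − 0.05 = 0.95
~~x = 1 − 0.95 = 0.05
~~x <-> x = 1 − |0.05 − 0.05| = 1 − 0.00 = 1.00
(As expected: always 1 in Ł∞ since negation is involutive.)

1.00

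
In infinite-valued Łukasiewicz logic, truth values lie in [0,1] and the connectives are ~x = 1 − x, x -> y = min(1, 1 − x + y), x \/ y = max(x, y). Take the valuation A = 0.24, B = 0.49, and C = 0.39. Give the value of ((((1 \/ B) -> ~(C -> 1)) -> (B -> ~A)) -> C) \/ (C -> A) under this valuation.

0.85

1 \/ B = max(1.00, 0.49) = 1.00
C -> 1 = min(1, 1 − 0.39 + 1.00) = min(1, 1.61) = 1.00
~(C -> 1) = 1 − 1.00 = 0.00
(1 \/ B) -> ~(C -> 1) = min(1, 1 − 1.00 + 0.00) = min(1, 0.00) = 0.00
~A = 1 − 0.24 = 0.76
B -> ~A = min(1, 1 − 0.49 + 0.76) = min(1, 1.27) = 1.00
((1 \/ B) -> ~(C -> 1)) -> (B -> ~A) = min(1, 1 − 0.00 + 1.00) = min(1, 2.00) = 1.00
(((1 \/ B) -> ~(C -> 1)) -> (B -> ~A)) -> C = min(1, 1 − 1.00 + 0.39) = min(1, 0.39) = 0.39
C -> A = min(1, 1 − 0.39 + 0.24) = min(1, 0.85) = 0.85
((((1 \/ B) -> ~(C -> 1)) -> (B -> ~A)) -> C) \/ (C -> A) = max(0.39, 0.85) = 0.85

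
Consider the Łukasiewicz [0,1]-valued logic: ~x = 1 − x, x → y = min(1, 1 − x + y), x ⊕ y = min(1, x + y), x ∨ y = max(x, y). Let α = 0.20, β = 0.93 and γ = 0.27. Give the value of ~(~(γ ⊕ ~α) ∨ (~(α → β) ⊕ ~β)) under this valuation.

~α = 1 − 0.20 = 0.80
γ ⊕ ~α = min(1, 0.27 + 0.80) = min(1, 1.07) = 1.00
~(γ ⊕ ~α) = 1 − 1.00 = 0.00
α → β = min(1, 1 − 0.20 + 0.93) = min(1, 1.73) = 1.00
~(α → β) = 1 − 1.00 = 0.00
~β = 1 − 0.93 = 0.07
~(α → β) ⊕ ~β = min(1, 0.00 + 0.07) = min(1, 0.07) = 0.07
~(γ ⊕ ~α) ∨ (~(α → β) ⊕ ~β) = max(0.00, 0.07) = 0.07
~(~(γ ⊕ ~α) ∨ (~(α → β) ⊕ ~β)) = 1 − 0.07 = 0.93

0.93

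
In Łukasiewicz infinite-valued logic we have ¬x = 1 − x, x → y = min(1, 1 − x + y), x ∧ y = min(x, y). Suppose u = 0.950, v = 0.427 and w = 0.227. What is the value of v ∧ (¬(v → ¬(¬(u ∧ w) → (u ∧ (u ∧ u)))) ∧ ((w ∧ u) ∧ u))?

u ∧ w = min(0.950, 0.227) = 0.227
¬(u ∧ w) = 1 − 0.227 = 0.773
u ∧ u = min(0.950, 0.950) = 0.950
u ∧ (u ∧ u) = min(0.950, 0.950) = 0.950
¬(u ∧ w) → (u ∧ (u ∧ u)) = min(1, 1 − 0.773 + 0.950) = min(1, 1.177) = 1.000
¬(¬(u ∧ w) → (u ∧ (u ∧ u))) = 1 − 1.000 = 0.000
v → ¬(¬(u ∧ w) → (u ∧ (u ∧ u))) = min(1, 1 − 0.427 + 0.000) = min(1, 0.573) = 0.573
¬(v → ¬(¬(u ∧ w) → (u ∧ (u ∧ u)))) = 1 − 0.573 = 0.427
w ∧ u = min(0.227, 0.950) = 0.227
(w ∧ u) ∧ u = min(0.227, 0.950) = 0.227
¬(v → ¬(¬(u ∧ w) → (u ∧ (u ∧ u)))) ∧ ((w ∧ u) ∧ u) = min(0.427, 0.227) = 0.227
v ∧ (¬(v → ¬(¬(u ∧ w) → (u ∧ (u ∧ u)))) ∧ ((w ∧ u) ∧ u)) = min(0.427, 0.227) = 0.227

0.227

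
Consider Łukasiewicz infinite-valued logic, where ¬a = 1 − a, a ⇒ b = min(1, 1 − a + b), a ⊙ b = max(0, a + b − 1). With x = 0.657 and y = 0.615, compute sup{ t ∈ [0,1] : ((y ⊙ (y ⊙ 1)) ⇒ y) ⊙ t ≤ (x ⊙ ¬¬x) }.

0.314

y ⊙ 1 = max(0, 0.615 + 1.000 − 1) = max(0, 0.615) = 0.615
y ⊙ (y ⊙ 1) = max(0, 0.615 + 0.615 − 1) = max(0, 0.230) = 0.230
(y ⊙ (y ⊙ 1)) ⇒ y = min(1, 1 − 0.230 + 0.615) = min(1, 1.385) = 1.000
So the left factor is (y ⊙ (y ⊙ 1)) ⇒ y = 1.000.
¬x = 1 − 0.657 = 0.343
¬¬x = 1 − 0.343 = 0.657
x ⊙ ¬¬x = max(0, 0.657 + 0.657 − 1) = max(0, 0.314) = 0.314
So the right-hand bound is x ⊙ ¬¬x = 0.314.
The residuum of the Łukasiewicz t-norm gives the supremum: min(1, 1 − 1.000 + 0.314).
1 − 1.000 + 0.314 = 0.314, so t = min(1, 0.314) = 0.314.
Check: 1.000 ⊙ 0.314 = max(0, 0.314) = 0.314 ≤ 0.314.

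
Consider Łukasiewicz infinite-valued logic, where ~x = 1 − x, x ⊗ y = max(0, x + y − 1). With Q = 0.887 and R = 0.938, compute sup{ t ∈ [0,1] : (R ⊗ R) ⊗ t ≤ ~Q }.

R ⊗ R = max(0, 0.938 + 0.938 − 1) = max(0, 0.876) = 0.876
So the left factor is R ⊗ R = 0.876.
~Q = 1 − 0.887 = 0.113
So the right-hand bound is ~Q = 0.113.
The residuum of the Łukasiewicz t-norm gives the supremum: min(1, 1 − 0.876 + 0.113).
1 − 0.876 + 0.113 = 0.237, so t = min(1, 0.237) = 0.237.
Check: 0.876 ⊗ 0.237 = max(0, 0.113) = 0.113 ≤ 0.113.

0.237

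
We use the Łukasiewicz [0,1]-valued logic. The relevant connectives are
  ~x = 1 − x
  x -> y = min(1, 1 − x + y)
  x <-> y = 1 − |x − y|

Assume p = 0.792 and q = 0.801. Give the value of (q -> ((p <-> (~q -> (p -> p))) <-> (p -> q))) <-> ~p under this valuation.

~q = 1 − 0.801 = 0.199
p -> p = min(1, 1 − 0.792 + 0.792) = min(1, 1.000) = 1.000
~q -> (p -> p) = min(1, 1 − 0.199 + 1.000) = min(1, 1.801) = 1.000
p <-> (~q -> (p -> p)) = 1 − |0.792 − 1.000| = 1 − 0.208 = 0.792
p -> q = min(1, 1 − 0.792 + 0.801) = min(1, 1.009) = 1.000
(p <-> (~q -> (p -> p))) <-> (p -> q) = 1 − |0.792 − 1.000| = 1 − 0.208 = 0.792
q -> ((p <-> (~q -> (p -> p))) <-> (p -> q)) = min(1, 1 − 0.801 + 0.792) = min(1, 0.991) = 0.991
~p = 1 − 0.792 = 0.208
(q -> ((p <-> (~q -> (p -> p))) <-> (p -> q))) <-> ~p = 1 − |0.991 − 0.208| = 1 − 0.783 = 0.217

0.217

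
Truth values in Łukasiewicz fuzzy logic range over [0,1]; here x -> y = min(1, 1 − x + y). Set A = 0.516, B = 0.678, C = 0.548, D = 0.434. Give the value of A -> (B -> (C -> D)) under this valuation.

1.000

C -> D = min(1, 1 − 0.548 + 0.434) = min(1, 0.886) = 0.886
B -> (C -> D) = min(1, 1 − 0.678 + 0.886) = min(1, 1.208) = 1.000
A -> (B -> (C -> D)) = min(1, 1 − 0.516 + 1.000) = min(1, 1.484) = 1.000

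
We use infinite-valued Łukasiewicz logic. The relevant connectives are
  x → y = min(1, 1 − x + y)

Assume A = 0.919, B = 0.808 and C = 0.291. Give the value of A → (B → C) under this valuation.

0.564

B → C = min(1, 1 − 0.808 + 0.291) = min(1, 0.483) = 0.483
A → (B → C) = min(1, 1 − 0.919 + 0.483) = min(1, 0.564) = 0.564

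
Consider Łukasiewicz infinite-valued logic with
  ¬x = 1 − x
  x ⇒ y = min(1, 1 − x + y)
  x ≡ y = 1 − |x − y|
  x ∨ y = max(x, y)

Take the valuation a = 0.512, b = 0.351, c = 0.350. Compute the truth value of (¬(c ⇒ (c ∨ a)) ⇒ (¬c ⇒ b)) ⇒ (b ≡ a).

0.839

c ∨ a = max(0.350, 0.512) = 0.512
c ⇒ (c ∨ a) = min(1, 1 − 0.350 + 0.512) = min(1, 1.162) = 1.000
¬(c ⇒ (c ∨ a)) = 1 − 1.000 = 0.000
¬c = 1 − 0.350 = 0.650
¬c ⇒ b = min(1, 1 − 0.650 + 0.351) = min(1, 0.701) = 0.701
¬(c ⇒ (c ∨ a)) ⇒ (¬c ⇒ b) = min(1, 1 − 0.000 + 0.701) = min(1, 1.701) = 1.000
b ≡ a = 1 − |0.351 − 0.512| = 1 − 0.161 = 0.839
(¬(c ⇒ (c ∨ a)) ⇒ (¬c ⇒ b)) ⇒ (b ≡ a) = min(1, 1 − 1.000 + 0.839) = min(1, 0.839) = 0.839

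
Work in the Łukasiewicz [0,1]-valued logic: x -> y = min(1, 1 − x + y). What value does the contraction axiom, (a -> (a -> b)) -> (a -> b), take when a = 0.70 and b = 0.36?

0.70

a -> b = min(1, 1 − 0.70 + 0.36) = min(1, 0.66) = 0.66
a -> (a -> b) = min(1, 1 − 0.70 + 0.66) = min(1, 0.96) = 0.96
(a -> (a -> b)) -> (a -> b) = min(1, 1 − 0.96 + 0.66) = min(1, 0.70) = 0.70
(The value 0.70 < 1 shows this instance is not satisfied; fails in Ł∞ (the t-norm is not idempotent).)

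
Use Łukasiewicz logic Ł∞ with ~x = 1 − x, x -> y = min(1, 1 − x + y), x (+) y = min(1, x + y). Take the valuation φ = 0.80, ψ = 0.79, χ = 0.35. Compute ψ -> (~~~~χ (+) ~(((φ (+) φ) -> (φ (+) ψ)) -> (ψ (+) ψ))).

0.56

~χ = 1 − 0.35 = 0.65
~~χ = 1 − 0.65 = 0.35
~~~χ = 1 − 0.35 = 0.65
~~~~χ = 1 − 0.65 = 0.35
φ (+) φ = min(1, 0.80 + 0.80) = min(1, 1.60) = 1.00
φ (+) ψ = min(1, 0.80 + 0.79) = min(1, 1.59) = 1.00
(φ (+) φ) -> (φ (+) ψ) = min(1, 1 − 1.00 + 1.00) = min(1, 1.00) = 1.00
ψ (+) ψ = min(1, 0.79 + 0.79) = min(1, 1.58) = 1.00
((φ (+) φ) -> (φ (+) ψ)) -> (ψ (+) ψ) = min(1, 1 − 1.00 + 1.00) = min(1, 1.00) = 1.00
~(((φ (+) φ) -> (φ (+) ψ)) -> (ψ (+) ψ)) = 1 − 1.00 = 0.00
~~~~χ (+) ~(((φ (+) φ) -> (φ (+) ψ)) -> (ψ (+) ψ)) = min(1, 0.35 + 0.00) = min(1, 0.35) = 0.35
ψ -> (~~~~χ (+) ~(((φ (+) φ) -> (φ (+) ψ)) -> (ψ (+) ψ))) = min(1, 1 − 0.79 + 0.35) = min(1, 0.56) = 0.56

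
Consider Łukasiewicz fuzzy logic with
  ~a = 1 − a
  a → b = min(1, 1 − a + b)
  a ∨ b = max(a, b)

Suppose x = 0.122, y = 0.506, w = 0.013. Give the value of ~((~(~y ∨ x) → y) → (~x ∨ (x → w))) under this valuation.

~y = 1 − 0.506 = 0.494
~y ∨ x = max(0.494, 0.122) = 0.494
~(~y ∨ x) = 1 − 0.494 = 0.506
~(~y ∨ x) → y = min(1, 1 − 0.506 + 0.506) = min(1, 1.000) = 1.000
~x = 1 − 0.122 = 0.878
x → w = min(1, 1 − 0.122 + 0.013) = min(1, 0.891) = 0.891
~x ∨ (x → w) = max(0.878, 0.891) = 0.891
(~(~y ∨ x) → y) → (~x ∨ (x → w)) = min(1, 1 − 1.000 + 0.891) = min(1, 0.891) = 0.891
~((~(~y ∨ x) → y) → (~x ∨ (x → w))) = 1 − 0.891 = 0.109

0.109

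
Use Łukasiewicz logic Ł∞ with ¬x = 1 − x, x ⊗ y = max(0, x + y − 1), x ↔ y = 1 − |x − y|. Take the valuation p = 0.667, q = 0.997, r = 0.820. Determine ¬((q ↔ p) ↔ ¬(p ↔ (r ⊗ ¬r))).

0.003

q ↔ p = 1 − |0.997 − 0.667| = 1 − 0.330 = 0.670
¬r = 1 − 0.820 = 0.180
r ⊗ ¬r = max(0, 0.820 + 0.180 − 1) = max(0, 0.000) = 0.000
p ↔ (r ⊗ ¬r) = 1 − |0.667 − 0.000| = 1 − 0.667 = 0.333
¬(p ↔ (r ⊗ ¬r)) = 1 − 0.333 = 0.667
(q ↔ p) ↔ ¬(p ↔ (r ⊗ ¬r)) = 1 − |0.670 − 0.667| = 1 − 0.003 = 0.997
¬((q ↔ p) ↔ ¬(p ↔ (r ⊗ ¬r))) = 1 − 0.997 = 0.003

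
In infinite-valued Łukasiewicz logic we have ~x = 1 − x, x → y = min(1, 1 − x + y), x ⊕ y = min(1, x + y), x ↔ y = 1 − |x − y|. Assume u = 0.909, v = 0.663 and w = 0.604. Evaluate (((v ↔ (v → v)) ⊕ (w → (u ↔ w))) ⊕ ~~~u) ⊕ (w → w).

v → v = min(1, 1 − 0.663 + 0.663) = min(1, 1.000) = 1.000
v ↔ (v → v) = 1 − |0.663 − 1.000| = 1 − 0.337 = 0.663
u ↔ w = 1 − |0.909 − 0.604| = 1 − 0.305 = 0.695
w → (u ↔ w) = min(1, 1 − 0.604 + 0.695) = min(1, 1.091) = 1.000
(v ↔ (v → v)) ⊕ (w → (u ↔ w)) = min(1, 0.663 + 1.000) = min(1, 1.663) = 1.000
~u = 1 − 0.909 = 0.091
~~u = 1 − 0.091 = 0.909
~~~u = 1 − 0.909 = 0.091
((v ↔ (v → v)) ⊕ (w → (u ↔ w))) ⊕ ~~~u = min(1, 1.000 + 0.091) = min(1, 1.091) = 1.000
w → w = min(1, 1 − 0.604 + 0.604) = min(1, 1.000) = 1.000
(((v ↔ (v → v)) ⊕ (w → (u ↔ w))) ⊕ ~~~u) ⊕ (w → w) = min(1, 1.000 + 1.000) = min(1, 2.000) = 1.000

1.000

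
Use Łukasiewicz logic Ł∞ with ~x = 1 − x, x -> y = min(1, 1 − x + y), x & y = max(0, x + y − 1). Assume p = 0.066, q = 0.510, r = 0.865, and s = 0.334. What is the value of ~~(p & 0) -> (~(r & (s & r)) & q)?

1.000

p & 0 = max(0, 0.066 + 0.000 − 1) = max(0, -0.934) = 0.000
~(p & 0) = 1 − 0.000 = 1.000
~~(p & 0) = 1 − 1.000 = 0.000
s & r = max(0, 0.334 + 0.865 − 1) = max(0, 0.199) = 0.199
r & (s & r) = max(0, 0.865 + 0.199 − 1) = max(0, 0.064) = 0.064
~(r & (s & r)) = 1 − 0.064 = 0.936
~(r & (s & r)) & q = max(0, 0.936 + 0.510 − 1) = max(0, 0.446) = 0.446
~~(p & 0) -> (~(r & (s & r)) & q) = min(1, 1 − 0.000 + 0.446) = min(1, 1.446) = 1.000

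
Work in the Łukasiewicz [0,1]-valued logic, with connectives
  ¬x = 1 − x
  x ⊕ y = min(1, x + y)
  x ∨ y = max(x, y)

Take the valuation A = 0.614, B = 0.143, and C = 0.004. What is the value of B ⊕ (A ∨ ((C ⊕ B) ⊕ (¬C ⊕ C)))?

C ⊕ B = min(1, 0.004 + 0.143) = min(1, 0.147) = 0.147
¬C = 1 − 0.004 = 0.996
¬C ⊕ C = min(1, 0.996 + 0.004) = min(1, 1.000) = 1.000
(C ⊕ B) ⊕ (¬C ⊕ C) = min(1, 0.147 + 1.000) = min(1, 1.147) = 1.000
A ∨ ((C ⊕ B) ⊕ (¬C ⊕ C)) = max(0.614, 1.000) = 1.000
B ⊕ (A ∨ ((C ⊕ B) ⊕ (¬C ⊕ C))) = min(1, 0.143 + 1.000) = min(1, 1.143) = 1.000

1.000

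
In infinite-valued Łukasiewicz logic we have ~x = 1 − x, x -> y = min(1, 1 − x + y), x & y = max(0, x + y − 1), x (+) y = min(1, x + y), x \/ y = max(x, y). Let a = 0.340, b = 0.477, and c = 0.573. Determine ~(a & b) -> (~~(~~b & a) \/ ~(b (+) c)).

a & b = max(0, 0.340 + 0.477 − 1) = max(0, -0.183) = 0.000
~(a & b) = 1 − 0.000 = 1.000
~b = 1 − 0.477 = 0.523
~~b = 1 − 0.523 = 0.477
~~b & a = max(0, 0.477 + 0.340 − 1) = max(0, -0.183) = 0.000
~(~~b & a) = 1 − 0.000 = 1.000
~~(~~b & a) = 1 − 1.000 = 0.000
b (+) c = min(1, 0.477 + 0.573) = min(1, 1.050) = 1.000
~(b (+) c) = 1 − 1.000 = 0.000
~~(~~b & a) \/ ~(b (+) c) = max(0.000, 0.000) = 0.000
~(a & b) -> (~~(~~b & a) \/ ~(b (+) c)) = min(1, 1 − 1.000 + 0.000) = min(1, 0.000) = 0.000

0.000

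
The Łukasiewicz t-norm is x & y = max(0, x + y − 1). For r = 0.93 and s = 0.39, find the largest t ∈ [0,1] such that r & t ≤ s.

0.46

The residuum of the Łukasiewicz t-norm gives the supremum: min(1, 1 − 0.93 + 0.39).
1 − 0.93 + 0.39 = 0.46, so t = min(1, 0.46) = 0.46.
Check: 0.93 & 0.46 = max(0, 0.39) = 0.39 ≤ 0.39.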